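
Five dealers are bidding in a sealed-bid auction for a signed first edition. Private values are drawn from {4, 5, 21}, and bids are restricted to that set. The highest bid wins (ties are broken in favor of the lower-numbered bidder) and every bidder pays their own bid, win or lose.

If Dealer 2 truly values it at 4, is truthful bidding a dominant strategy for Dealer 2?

Consider the case where Dealer 1 bids 4, Dealer 3 bids 4, Dealer 4 bids 4 and Dealer 5 bids 4.
Truthful bid 4: loses but pays 4, utility -4.
Bid 5 instead: wins, pays 5, utility 4 - 5 = -1.
Since -1 > -4, bidding 5 is strictly better here, so truthful bidding is not dominant.

No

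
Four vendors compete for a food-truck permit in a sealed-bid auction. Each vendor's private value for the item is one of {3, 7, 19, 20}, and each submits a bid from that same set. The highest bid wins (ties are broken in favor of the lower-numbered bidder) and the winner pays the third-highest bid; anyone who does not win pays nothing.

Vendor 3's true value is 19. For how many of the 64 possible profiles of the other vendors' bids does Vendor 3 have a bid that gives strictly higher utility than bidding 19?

12

Others bid (3, 3, 20): truth gives 0; bid 20 gives 16 > 0. Violating.
Others bid (3, 7, 20): truth gives 0; bid 20 gives 12 > 0. Violating.
Others bid (3, 19, 3): truth gives 0; bid 20 gives 16 > 0. Violating.
Others bid (3, 19, 7): truth gives 0; bid 20 gives 12 > 0. Violating.
Others bid (3, 3, 3): truth gives 16; no alternative beats it.
Others bid (3, 3, 7): truth gives 16; no alternative beats it.
(Checking all 64 profiles: 12 have a profitable deviation, 52 do not.)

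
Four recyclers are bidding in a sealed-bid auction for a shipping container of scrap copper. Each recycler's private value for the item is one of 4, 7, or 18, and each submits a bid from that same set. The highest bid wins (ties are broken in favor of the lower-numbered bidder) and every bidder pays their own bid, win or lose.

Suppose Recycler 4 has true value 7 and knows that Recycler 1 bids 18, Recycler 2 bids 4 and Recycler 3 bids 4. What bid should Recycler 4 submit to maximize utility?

4

Bid 4: loses but pays 4, utility -4.
Bid 7: loses but pays 7, utility -7.
Bid 18: loses but pays 18, utility -18.
The best choice is 4 with utility -4.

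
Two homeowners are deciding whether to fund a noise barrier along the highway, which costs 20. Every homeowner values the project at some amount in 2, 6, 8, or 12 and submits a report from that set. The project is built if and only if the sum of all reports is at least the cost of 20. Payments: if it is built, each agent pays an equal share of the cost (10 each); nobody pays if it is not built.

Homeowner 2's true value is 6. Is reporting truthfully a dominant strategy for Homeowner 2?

Check each profile of the others' reports and compare truth against every alternative report.
Others report (2): truth gives 0, best alternative gives 0.
Others report (6): truth gives 0, best alternative gives 0.
Others report (8): truth gives 0, best alternative gives 0.
Others report (12): truth gives 0, best alternative gives 0.
In every case the truthful report is at least as good as any alternative, so it is a dominant strategy.

Yes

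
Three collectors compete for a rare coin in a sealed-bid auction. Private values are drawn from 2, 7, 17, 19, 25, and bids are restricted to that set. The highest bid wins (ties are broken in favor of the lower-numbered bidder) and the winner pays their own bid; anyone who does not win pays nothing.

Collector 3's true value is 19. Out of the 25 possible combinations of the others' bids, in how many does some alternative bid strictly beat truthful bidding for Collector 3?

Others bid (2, 2): truth gives 0; bid 7 gives 12 > 0. Violating.
Others bid (2, 7): truth gives 0; bid 17 gives 2 > 0. Violating.
Others bid (7, 2): truth gives 0; bid 17 gives 2 > 0. Violating.
Others bid (7, 7): truth gives 0; bid 17 gives 2 > 0. Violating.
Others bid (2, 17): truth gives 0; no alternative beats it.
Others bid (2, 19): truth gives 0; no alternative beats it.
(Checking all 25 profiles: 4 have a profitable deviation, 21 do not.)

4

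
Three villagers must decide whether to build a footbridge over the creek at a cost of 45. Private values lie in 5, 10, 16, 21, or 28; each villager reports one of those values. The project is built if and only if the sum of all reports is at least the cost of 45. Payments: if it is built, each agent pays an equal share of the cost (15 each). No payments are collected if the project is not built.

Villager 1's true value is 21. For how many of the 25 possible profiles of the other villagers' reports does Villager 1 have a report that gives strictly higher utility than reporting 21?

Others report (5, 16): truth gives 0; report 28 gives 6 > 0. Violating.
Others report (10, 10): truth gives 0; report 28 gives 6 > 0. Violating.
Others report (16, 5): truth gives 0; report 28 gives 6 > 0. Violating.
Others report (5, 5): truth gives 0; no alternative beats it.
Others report (5, 10): truth gives 0; no alternative beats it.
(Checking all 25 profiles: 3 have a profitable deviation, 22 do not.)

3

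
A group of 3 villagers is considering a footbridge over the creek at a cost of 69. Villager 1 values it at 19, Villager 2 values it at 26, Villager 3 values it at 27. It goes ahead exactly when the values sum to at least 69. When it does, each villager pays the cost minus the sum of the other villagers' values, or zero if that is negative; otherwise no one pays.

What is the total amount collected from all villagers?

63

Total value 72 ≥ cost 69, so it is built.
Villager 1: others sum to 53; max(0, 69 - 53) = 16.
Villager 2: others sum to 46; max(0, 69 - 46) = 23.
Villager 3: others sum to 45; max(0, 69 - 45) = 24.
Total collected = 16 + 23 + 24 = 63.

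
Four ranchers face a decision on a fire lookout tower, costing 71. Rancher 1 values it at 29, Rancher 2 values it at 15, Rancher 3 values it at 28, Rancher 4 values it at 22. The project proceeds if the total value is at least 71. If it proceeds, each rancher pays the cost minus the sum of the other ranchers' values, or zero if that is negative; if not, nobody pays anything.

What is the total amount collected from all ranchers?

11

Total value 94 ≥ cost 71, so it is built.
Rancher 1: others sum to 65; max(0, 71 - 65) = 6.
Rancher 2: others sum to 79; max(0, 71 - 79) = 0.
Rancher 3: others sum to 66; max(0, 71 - 66) = 5.
Rancher 4: others sum to 72; max(0, 71 - 72) = 0.
Total collected = 6 + 0 + 5 + 0 = 11.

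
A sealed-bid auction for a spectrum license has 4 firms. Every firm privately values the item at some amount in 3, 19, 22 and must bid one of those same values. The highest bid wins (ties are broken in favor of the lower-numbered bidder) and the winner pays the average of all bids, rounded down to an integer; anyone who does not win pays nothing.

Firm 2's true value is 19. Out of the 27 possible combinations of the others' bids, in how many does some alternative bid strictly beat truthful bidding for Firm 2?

Others bid (3, 3, 22): truth gives 0; bid 22 gives 7 > 0. Violating.
Others bid (3, 19, 22): truth gives 0; bid 22 gives 3 > 0. Violating.
Others bid (3, 22, 3): truth gives 0; bid 22 gives 7 > 0. Violating.
Others bid (3, 22, 19): truth gives 0; bid 22 gives 3 > 0. Violating.
Others bid (3, 3, 3): truth gives 12; no alternative beats it.
Others bid (3, 3, 19): truth gives 8; no alternative beats it.
(Checking all 27 profiles: 10 have a profitable deviation, 17 do not.)

10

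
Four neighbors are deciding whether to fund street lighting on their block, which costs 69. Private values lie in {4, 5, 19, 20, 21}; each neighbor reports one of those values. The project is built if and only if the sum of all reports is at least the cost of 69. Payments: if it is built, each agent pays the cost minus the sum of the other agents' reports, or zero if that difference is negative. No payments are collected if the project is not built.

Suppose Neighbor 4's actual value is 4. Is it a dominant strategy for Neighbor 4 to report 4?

Check each profile of the others' reports and compare truth against every alternative report.
Others report (4, 4, 4): truth gives 0, best alternative gives 0.
Others report (4, 4, 5): truth gives 0, best alternative gives 0.
Others report (4, 4, 19): truth gives 0, best alternative gives 0.
Others report (4, 4, 20): truth gives 0, best alternative gives 0.
Others report (4, 4, 21): truth gives 0, best alternative gives 0.
Others report (4, 5, 4): truth gives 0, best alternative gives 0.
(Remaining 119 profiles checked similarly; truth is weakly best in each.)
In every case the truthful report is at least as good as any alternative, so it is a dominant strategy.

Yes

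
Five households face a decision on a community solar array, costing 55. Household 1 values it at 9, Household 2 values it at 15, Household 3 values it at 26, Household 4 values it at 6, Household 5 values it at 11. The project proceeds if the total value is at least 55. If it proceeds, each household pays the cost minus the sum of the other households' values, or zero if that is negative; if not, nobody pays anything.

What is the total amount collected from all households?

17

Total value 67 ≥ cost 55, so it is built.
Household 1: others sum to 58; max(0, 55 - 58) = 0.
Household 2: others sum to 52; max(0, 55 - 52) = 3.
Household 3: others sum to 41; max(0, 55 - 41) = 14.
Household 4: others sum to 61; max(0, 55 - 61) = 0.
Household 5: others sum to 56; max(0, 55 - 56) = 0.
Total collected = 0 + 3 + 14 + 0 + 0 = 17.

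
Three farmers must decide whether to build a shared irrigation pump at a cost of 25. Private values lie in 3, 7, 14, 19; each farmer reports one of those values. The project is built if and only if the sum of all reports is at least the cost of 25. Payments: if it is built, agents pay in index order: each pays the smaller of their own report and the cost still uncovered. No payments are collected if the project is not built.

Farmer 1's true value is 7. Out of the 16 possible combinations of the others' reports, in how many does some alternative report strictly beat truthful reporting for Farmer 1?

Others report (3, 19): truth gives 0; report 3 gives 4 > 0. Violating.
Others report (7, 19): truth gives 0; report 3 gives 4 > 0. Violating.
Others report (14, 14): truth gives 0; report 3 gives 4 > 0. Violating.
Others report (14, 19): truth gives 0; report 3 gives 4 > 0. Violating.
Others report (3, 3): truth gives 0; no alternative beats it.
Others report (3, 7): truth gives 0; no alternative beats it.
(Checking all 16 profiles: 8 have a profitable deviation, 8 do not.)

8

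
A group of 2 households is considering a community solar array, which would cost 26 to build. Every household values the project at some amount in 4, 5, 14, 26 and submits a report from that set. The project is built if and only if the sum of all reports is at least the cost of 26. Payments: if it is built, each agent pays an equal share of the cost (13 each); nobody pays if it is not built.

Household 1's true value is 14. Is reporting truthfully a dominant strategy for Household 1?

Consider the case where Household 2 reports 4.
Truthful report 14: project not built, utility 0.
Report 26 instead: project built, pays 13, utility 14 - 13 = 1.
Since 1 > 0, reporting 26 is strictly better here, so truthful reporting is not dominant.

No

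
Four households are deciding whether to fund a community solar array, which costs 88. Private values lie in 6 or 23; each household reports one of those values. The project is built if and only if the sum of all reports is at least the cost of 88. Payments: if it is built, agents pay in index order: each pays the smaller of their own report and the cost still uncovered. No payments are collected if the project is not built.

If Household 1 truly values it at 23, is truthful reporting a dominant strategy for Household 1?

Yes

Check each profile of the others' reports and compare truth against every alternative report.
Others report (6, 6, 6): truth gives 0, best alternative gives 0.
Others report (6, 6, 23): truth gives 0, best alternative gives 0.
Others report (6, 23, 6): truth gives 0, best alternative gives 0.
Others report (6, 23, 23): truth gives 0, best alternative gives 0.
Others report (23, 6, 6): truth gives 0, best alternative gives 0.
Others report (23, 6, 23): truth gives 0, best alternative gives 0.
(Remaining 2 profiles checked similarly; truth is weakly best in each.)
In every case the truthful report is at least as good as any alternative, so it is a dominant strategy.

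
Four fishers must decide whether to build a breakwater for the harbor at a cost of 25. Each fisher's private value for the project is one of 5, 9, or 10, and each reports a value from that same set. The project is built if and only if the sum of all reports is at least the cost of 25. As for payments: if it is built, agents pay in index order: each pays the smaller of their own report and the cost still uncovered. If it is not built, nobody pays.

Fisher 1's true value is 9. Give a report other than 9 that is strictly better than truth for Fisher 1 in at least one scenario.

Suppose Fisher 2 reports 5, Fisher 3 reports 5 and Fisher 4 reports 10.
Report 9: project built, pays 9, utility 9 - 9 = 0.
Report 5: project built, pays 5, utility 9 - 5 = 4.
So reporting 5 beats truth here (4 > 0).

5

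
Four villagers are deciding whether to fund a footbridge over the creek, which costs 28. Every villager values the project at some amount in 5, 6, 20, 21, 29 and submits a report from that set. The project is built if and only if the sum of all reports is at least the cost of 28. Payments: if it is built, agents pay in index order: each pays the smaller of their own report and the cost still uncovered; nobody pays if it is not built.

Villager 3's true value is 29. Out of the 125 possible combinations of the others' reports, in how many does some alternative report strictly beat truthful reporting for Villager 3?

Others report (5, 5, 20): truth gives 11; report 5 gives 24 > 11. Violating.
Others report (5, 5, 21): truth gives 11; report 5 gives 24 > 11. Violating.
Others report (5, 5, 29): truth gives 11; report 5 gives 24 > 11. Violating.
Others report (5, 6, 20): truth gives 12; report 5 gives 24 > 12. Violating.
Others report (5, 5, 5): truth gives 11; no alternative beats it.
Others report (5, 5, 6): truth gives 11; no alternative beats it.
(Checking all 125 profiles: 12 have a profitable deviation, 113 do not.)

12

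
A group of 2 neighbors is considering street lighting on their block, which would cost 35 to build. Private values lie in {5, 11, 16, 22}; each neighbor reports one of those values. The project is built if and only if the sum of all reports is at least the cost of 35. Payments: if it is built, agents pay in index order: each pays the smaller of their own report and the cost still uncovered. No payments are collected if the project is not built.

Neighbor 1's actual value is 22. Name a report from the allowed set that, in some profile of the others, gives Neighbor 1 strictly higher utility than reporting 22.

Suppose Neighbor 2 reports 22.
Report 22: project built, pays 22, utility 22 - 22 = 0.
Report 16: project built, pays 16, utility 22 - 16 = 6.
So reporting 16 beats truth here (6 > 0).

16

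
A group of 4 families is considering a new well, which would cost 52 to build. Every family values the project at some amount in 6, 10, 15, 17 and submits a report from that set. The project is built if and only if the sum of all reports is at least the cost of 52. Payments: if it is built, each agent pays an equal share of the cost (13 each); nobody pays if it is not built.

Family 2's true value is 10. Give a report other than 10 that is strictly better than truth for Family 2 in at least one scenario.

6

Suppose Family 1 reports 10, Family 3 reports 15 and Family 4 reports 17.
Report 10: project built, pays 13, utility 10 - 13 = -3.
Report 6: project not built, utility 0.
So reporting 6 beats truth here (0 > -3).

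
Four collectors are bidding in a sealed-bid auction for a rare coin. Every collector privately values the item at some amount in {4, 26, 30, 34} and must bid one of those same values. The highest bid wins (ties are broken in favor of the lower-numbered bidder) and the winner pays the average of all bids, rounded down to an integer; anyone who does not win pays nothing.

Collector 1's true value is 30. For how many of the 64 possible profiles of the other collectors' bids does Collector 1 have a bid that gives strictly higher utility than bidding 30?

26

Others bid (4, 4, 4): truth gives 20; bid 4 gives 26 > 20. Violating.
Others bid (4, 4, 26): truth gives 14; bid 26 gives 15 > 14. Violating.
Others bid (4, 4, 34): truth gives 0; bid 34 gives 11 > 0. Violating.
Others bid (4, 26, 4): truth gives 14; bid 26 gives 15 > 14. Violating.
Others bid (4, 4, 30): truth gives 13; no alternative beats it.
Others bid (4, 26, 30): truth gives 8; no alternative beats it.
(Checking all 64 profiles: 26 have a profitable deviation, 38 do not.)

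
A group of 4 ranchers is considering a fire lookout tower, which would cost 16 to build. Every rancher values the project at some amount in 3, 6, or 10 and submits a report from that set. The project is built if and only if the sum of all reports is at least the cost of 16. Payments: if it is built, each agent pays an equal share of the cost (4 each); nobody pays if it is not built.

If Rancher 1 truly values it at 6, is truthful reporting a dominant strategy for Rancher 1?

No

Consider the case where Rancher 2 reports 3, Rancher 3 reports 3 and Rancher 4 reports 3.
Truthful report 6: project not built, utility 0.
Report 10 instead: project built, pays 4, utility 6 - 4 = 2.
Since 2 > 0, reporting 10 is strictly better here, so truthful reporting is not dominant.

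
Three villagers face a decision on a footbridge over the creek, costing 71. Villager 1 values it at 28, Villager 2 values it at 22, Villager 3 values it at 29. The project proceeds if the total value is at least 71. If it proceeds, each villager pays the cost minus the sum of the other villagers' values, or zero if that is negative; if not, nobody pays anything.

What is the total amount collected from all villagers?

55

Total value 79 ≥ cost 71, so it is built.
Villager 1: others sum to 51; max(0, 71 - 51) = 20.
Villager 2: others sum to 57; max(0, 71 - 57) = 14.
Villager 3: others sum to 50; max(0, 71 - 50) = 21.
Total collected = 20 + 14 + 21 = 55.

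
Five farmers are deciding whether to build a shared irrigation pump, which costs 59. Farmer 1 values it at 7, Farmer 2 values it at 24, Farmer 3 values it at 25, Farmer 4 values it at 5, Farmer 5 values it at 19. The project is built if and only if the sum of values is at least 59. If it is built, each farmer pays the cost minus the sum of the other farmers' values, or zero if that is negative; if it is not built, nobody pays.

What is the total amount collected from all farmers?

Total value 80 ≥ cost 59, so it is built.
Farmer 1: others sum to 73; max(0, 59 - 73) = 0.
Farmer 2: others sum to 56; max(0, 59 - 56) = 3.
Farmer 3: others sum to 55; max(0, 59 - 55) = 4.
Farmer 4: others sum to 75; max(0, 59 - 75) = 0.
Farmer 5: others sum to 61; max(0, 59 - 61) = 0.
Total collected = 0 + 3 + 4 + 0 + 0 = 7.

7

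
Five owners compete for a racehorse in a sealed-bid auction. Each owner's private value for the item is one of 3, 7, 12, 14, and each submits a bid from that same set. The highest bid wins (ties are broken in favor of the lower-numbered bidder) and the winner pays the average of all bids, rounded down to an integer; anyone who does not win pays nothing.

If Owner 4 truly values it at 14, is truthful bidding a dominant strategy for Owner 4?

No

Consider the case where Owner 1 bids 3, Owner 2 bids 3, Owner 3 bids 3 and Owner 5 bids 3.
Truthful bid 14: wins, pays 5, utility 14 - 5 = 9.
Bid 7 instead: wins, pays 3, utility 14 - 3 = 11.
Since 11 > 9, bidding 7 is strictly better here, so truthful bidding is not dominant.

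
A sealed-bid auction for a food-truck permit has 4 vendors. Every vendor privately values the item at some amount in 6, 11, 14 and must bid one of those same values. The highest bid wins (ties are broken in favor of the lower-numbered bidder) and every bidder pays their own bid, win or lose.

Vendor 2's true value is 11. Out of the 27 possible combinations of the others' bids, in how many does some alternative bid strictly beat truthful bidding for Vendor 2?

23

Others bid (6, 6, 14): truth gives -11; bid 14 gives -3 > -11. Violating.
Others bid (6, 11, 14): truth gives -11; bid 14 gives -3 > -11. Violating.
Others bid (6, 14, 6): truth gives -11; bid 14 gives -3 > -11. Violating.
Others bid (6, 14, 11): truth gives -11; bid 14 gives -3 > -11. Violating.
Others bid (6, 6, 6): truth gives 0; no alternative beats it.
Others bid (6, 6, 11): truth gives 0; no alternative beats it.
(Checking all 27 profiles: 23 have a profitable deviation, 4 do not.)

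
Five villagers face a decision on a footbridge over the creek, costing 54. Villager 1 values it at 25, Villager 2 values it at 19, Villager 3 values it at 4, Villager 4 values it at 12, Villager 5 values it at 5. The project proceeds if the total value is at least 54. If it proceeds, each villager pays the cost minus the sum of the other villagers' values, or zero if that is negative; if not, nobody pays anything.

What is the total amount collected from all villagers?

23

Total value 65 ≥ cost 54, so it is built.
Villager 1: others sum to 40; max(0, 54 - 40) = 14.
Villager 2: others sum to 46; max(0, 54 - 46) = 8.
Villager 3: others sum to 61; max(0, 54 - 61) = 0.
Villager 4: others sum to 53; max(0, 54 - 53) = 1.
Villager 5: others sum to 60; max(0, 54 - 60) = 0.
Total collected = 14 + 8 + 0 + 1 + 0 = 23.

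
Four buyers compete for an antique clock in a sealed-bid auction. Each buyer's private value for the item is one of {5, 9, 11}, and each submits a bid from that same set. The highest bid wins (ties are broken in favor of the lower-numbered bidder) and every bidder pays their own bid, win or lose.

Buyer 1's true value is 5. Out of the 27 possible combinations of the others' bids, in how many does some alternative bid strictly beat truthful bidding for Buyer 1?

7

Others bid (5, 5, 9): truth gives -5; bid 9 gives -4 > -5. Violating.
Others bid (5, 9, 5): truth gives -5; bid 9 gives -4 > -5. Violating.
Others bid (5, 9, 9): truth gives -5; bid 9 gives -4 > -5. Violating.
Others bid (9, 5, 5): truth gives -5; bid 9 gives -4 > -5. Violating.
Others bid (5, 5, 5): truth gives 0; no alternative beats it.
Others bid (5, 5, 11): truth gives -5; no alternative beats it.
(Checking all 27 profiles: 7 have a profitable deviation, 20 do not.)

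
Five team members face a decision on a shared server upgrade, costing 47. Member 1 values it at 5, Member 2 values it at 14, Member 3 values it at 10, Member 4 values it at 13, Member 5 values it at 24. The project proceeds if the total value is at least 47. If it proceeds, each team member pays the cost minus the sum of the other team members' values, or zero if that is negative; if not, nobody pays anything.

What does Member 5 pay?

Total value 66 ≥ cost 47, so the project is built.
The other team members' values sum to 42.
Cost minus that sum is 47 - 42 = 5.

5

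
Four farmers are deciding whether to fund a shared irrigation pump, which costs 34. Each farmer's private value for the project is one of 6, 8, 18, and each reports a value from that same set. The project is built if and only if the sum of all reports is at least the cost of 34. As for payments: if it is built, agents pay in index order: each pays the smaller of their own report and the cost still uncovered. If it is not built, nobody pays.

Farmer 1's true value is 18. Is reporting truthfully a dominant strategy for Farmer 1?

No

Consider the case where Farmer 2 reports 6, Farmer 3 reports 6 and Farmer 4 reports 18.
Truthful report 18: project built, pays 18, utility 18 - 18 = 0.
Report 6 instead: project built, pays 6, utility 18 - 6 = 12.
Since 12 > 0, reporting 6 is strictly better here, so truthful reporting is not dominant.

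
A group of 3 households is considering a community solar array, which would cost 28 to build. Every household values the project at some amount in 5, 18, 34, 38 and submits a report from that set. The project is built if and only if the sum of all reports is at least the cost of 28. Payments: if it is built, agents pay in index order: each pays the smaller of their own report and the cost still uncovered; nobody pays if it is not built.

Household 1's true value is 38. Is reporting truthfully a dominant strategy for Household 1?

Consider the case where Household 2 reports 5 and Household 3 reports 5.
Truthful report 38: project built, pays 28, utility 38 - 28 = 10.
Report 18 instead: project built, pays 18, utility 38 - 18 = 20.
Since 20 > 10, reporting 18 is strictly better here, so truthful reporting is not dominant.

No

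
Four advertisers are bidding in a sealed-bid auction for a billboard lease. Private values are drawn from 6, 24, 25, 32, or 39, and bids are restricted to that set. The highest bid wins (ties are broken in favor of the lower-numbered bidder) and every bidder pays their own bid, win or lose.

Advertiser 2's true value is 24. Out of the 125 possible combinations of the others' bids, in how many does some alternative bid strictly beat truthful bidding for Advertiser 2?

121

Others bid (6, 6, 25): truth gives -24; bid 25 gives -1 > -24. Violating.
Others bid (6, 6, 32): truth gives -24; bid 6 gives -6 > -24. Violating.
Others bid (6, 6, 39): truth gives -24; bid 6 gives -6 > -24. Violating.
Others bid (6, 24, 25): truth gives -24; bid 25 gives -1 > -24. Violating.
Others bid (6, 6, 6): truth gives 0; no alternative beats it.
Others bid (6, 6, 24): truth gives 0; no alternative beats it.
(Checking all 125 profiles: 121 have a profitable deviation, 4 do not.)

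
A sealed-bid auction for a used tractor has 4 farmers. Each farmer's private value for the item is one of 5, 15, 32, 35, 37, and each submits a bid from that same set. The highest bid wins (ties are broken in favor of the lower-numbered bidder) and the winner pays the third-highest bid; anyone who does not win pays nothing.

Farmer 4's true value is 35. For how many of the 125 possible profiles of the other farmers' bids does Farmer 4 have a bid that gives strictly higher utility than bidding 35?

27

Others bid (5, 5, 35): truth gives 0; bid 37 gives 30 > 0. Violating.
Others bid (5, 15, 35): truth gives 0; bid 37 gives 20 > 0. Violating.
Others bid (5, 32, 35): truth gives 0; bid 37 gives 3 > 0. Violating.
Others bid (5, 35, 5): truth gives 0; bid 37 gives 30 > 0. Violating.
Others bid (5, 5, 5): truth gives 30; no alternative beats it.
Others bid (5, 5, 15): truth gives 30; no alternative beats it.
(Checking all 125 profiles: 27 have a profitable deviation, 98 do not.)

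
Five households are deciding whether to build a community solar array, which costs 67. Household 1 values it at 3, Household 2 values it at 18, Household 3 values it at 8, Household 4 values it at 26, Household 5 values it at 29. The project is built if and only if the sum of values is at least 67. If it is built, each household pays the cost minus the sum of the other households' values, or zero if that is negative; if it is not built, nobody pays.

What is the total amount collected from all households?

Total value 84 ≥ cost 67, so it is built.
Household 1: others sum to 81; max(0, 67 - 81) = 0.
Household 2: others sum to 66; max(0, 67 - 66) = 1.
Household 3: others sum to 76; max(0, 67 - 76) = 0.
Household 4: others sum to 58; max(0, 67 - 58) = 9.
Household 5: others sum to 55; max(0, 67 - 55) = 12.
Total collected = 0 + 1 + 0 + 9 + 12 = 22.

22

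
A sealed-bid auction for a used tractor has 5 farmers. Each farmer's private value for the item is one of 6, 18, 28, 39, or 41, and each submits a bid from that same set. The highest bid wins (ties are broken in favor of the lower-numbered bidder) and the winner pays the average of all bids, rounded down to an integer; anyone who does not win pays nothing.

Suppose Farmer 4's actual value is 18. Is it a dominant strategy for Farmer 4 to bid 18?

No

Consider the case where Farmer 1 bids 6, Farmer 2 bids 6, Farmer 3 bids 6 and Farmer 5 bids 28.
Truthful bid 18: loses, pays 0, utility 0.
Bid 28 instead: wins, pays 14, utility 18 - 14 = 4.
Since 4 > 0, bidding 28 is strictly better here, so truthful bidding is not dominant.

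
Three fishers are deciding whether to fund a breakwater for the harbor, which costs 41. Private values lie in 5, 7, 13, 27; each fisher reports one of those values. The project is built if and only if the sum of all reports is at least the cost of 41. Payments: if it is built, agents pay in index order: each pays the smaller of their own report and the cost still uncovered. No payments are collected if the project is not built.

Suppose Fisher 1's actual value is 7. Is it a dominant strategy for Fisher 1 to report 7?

No

Consider the case where Fisher 2 reports 13 and Fisher 3 reports 27.
Truthful report 7: project built, pays 7, utility 7 - 7 = 0.
Report 5 instead: project built, pays 5, utility 7 - 5 = 2.
Since 2 > 0, reporting 5 is strictly better here, so truthful reporting is not dominant.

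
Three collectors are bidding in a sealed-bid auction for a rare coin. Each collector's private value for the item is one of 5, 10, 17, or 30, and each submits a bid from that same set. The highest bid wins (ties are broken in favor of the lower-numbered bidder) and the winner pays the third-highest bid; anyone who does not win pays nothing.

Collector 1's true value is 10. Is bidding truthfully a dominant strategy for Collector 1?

Consider the case where Collector 2 bids 5 and Collector 3 bids 17.
Truthful bid 10: loses, pays 0, utility 0.
Bid 17 instead: wins, pays 5, utility 10 - 5 = 5.
Since 5 > 0, bidding 17 is strictly better here, so truthful bidding is not dominant.

No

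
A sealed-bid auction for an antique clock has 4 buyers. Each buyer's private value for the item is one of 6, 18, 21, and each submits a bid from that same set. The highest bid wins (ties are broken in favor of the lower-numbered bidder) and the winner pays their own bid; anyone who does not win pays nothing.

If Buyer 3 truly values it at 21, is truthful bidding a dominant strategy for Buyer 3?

Consider the case where Buyer 1 bids 6, Buyer 2 bids 6 and Buyer 4 bids 6.
Truthful bid 21: wins, pays 21, utility 21 - 21 = 0.
Bid 18 instead: wins, pays 18, utility 21 - 18 = 3.
Since 3 > 0, bidding 18 is strictly better here, so truthful bidding is not dominant.

No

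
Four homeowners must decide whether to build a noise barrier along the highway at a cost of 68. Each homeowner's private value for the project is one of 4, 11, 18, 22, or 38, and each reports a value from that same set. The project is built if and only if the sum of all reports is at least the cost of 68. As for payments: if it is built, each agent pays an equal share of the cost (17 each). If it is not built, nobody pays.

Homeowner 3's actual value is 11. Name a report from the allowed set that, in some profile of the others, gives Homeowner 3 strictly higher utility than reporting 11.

Suppose Homeowner 1 reports 4, Homeowner 2 reports 18 and Homeowner 4 reports 38.
Report 11: project built, pays 17, utility 11 - 17 = -6.
Report 4: project not built, utility 0.
So reporting 4 beats truth here (0 > -6).

4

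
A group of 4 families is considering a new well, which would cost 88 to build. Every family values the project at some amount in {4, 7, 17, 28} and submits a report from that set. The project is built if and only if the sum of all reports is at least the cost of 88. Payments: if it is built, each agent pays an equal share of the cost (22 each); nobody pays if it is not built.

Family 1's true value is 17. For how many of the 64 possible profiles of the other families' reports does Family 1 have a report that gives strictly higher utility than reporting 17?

3

Others report (17, 28, 28): truth gives -5; report 4 gives 0 > -5. Violating.
Others report (28, 17, 28): truth gives -5; report 4 gives 0 > -5. Violating.
Others report (28, 28, 17): truth gives -5; report 4 gives 0 > -5. Violating.
Others report (4, 4, 4): truth gives 0; no alternative beats it.
Others report (4, 4, 7): truth gives 0; no alternative beats it.
(Checking all 64 profiles: 3 have a profitable deviation, 61 do not.)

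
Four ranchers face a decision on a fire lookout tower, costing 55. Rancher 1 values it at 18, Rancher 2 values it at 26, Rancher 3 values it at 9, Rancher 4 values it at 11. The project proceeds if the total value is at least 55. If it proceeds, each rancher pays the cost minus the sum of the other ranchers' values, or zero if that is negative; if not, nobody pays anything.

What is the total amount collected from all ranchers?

Total value 64 ≥ cost 55, so it is built.
Rancher 1: others sum to 46; max(0, 55 - 46) = 9.
Rancher 2: others sum to 38; max(0, 55 - 38) = 17.
Rancher 3: others sum to 55; max(0, 55 - 55) = 0.
Rancher 4: others sum to 53; max(0, 55 - 53) = 2.
Total collected = 9 + 17 + 0 + 2 = 28.

28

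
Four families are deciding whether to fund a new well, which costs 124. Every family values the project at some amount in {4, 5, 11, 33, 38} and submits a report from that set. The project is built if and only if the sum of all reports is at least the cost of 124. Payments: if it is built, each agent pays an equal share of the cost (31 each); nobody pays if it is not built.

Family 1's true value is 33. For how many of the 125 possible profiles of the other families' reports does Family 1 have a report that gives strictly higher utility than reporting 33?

Others report (11, 38, 38): truth gives 0; report 38 gives 2 > 0. Violating.
Others report (38, 11, 38): truth gives 0; report 38 gives 2 > 0. Violating.
Others report (38, 38, 11): truth gives 0; report 38 gives 2 > 0. Violating.
Others report (4, 4, 4): truth gives 0; no alternative beats it.
Others report (4, 4, 5): truth gives 0; no alternative beats it.
(Checking all 125 profiles: 3 have a profitable deviation, 122 do not.)

3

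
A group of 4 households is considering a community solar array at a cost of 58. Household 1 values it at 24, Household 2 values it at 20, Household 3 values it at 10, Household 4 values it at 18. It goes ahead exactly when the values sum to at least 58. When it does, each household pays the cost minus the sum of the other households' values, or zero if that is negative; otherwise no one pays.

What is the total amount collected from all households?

20

Total value 72 ≥ cost 58, so it is built.
Household 1: others sum to 48; max(0, 58 - 48) = 10.
Household 2: others sum to 52; max(0, 58 - 52) = 6.
Household 3: others sum to 62; max(0, 58 - 62) = 0.
Household 4: others sum to 54; max(0, 58 - 54) = 4.
Total collected = 10 + 6 + 0 + 4 = 20.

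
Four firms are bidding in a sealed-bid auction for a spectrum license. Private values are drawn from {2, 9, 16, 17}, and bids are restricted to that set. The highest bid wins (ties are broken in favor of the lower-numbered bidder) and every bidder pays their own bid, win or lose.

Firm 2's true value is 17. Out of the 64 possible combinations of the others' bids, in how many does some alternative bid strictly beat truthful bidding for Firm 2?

Others bid (2, 2, 2): truth gives 0; bid 9 gives 8 > 0. Violating.
Others bid (2, 2, 9): truth gives 0; bid 9 gives 8 > 0. Violating.
Others bid (2, 2, 16): truth gives 0; bid 16 gives 1 > 0. Violating.
Others bid (2, 9, 2): truth gives 0; bid 9 gives 8 > 0. Violating.
Others bid (2, 2, 17): truth gives 0; no alternative beats it.
Others bid (2, 9, 17): truth gives 0; no alternative beats it.
(Checking all 64 profiles: 34 have a profitable deviation, 30 do not.)

34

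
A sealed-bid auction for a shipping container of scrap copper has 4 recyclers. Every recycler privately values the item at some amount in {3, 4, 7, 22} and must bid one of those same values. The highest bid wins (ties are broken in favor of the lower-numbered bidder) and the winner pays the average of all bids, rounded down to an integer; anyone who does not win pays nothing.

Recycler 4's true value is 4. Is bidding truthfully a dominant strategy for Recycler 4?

Yes

Check each profile of the others' bids and compare truth against every alternative bid.
Others bid (3, 3, 3): truth gives 1, best alternative gives 0.
Others bid (3, 3, 4): truth gives 0, best alternative gives 0.
Others bid (3, 3, 7): truth gives 0, best alternative gives 0.
Others bid (3, 3, 22): truth gives 0, best alternative gives 0.
Others bid (3, 4, 3): truth gives 0, best alternative gives 0.
Others bid (3, 4, 4): truth gives 0, best alternative gives 0.
(Remaining 58 profiles checked similarly; truth is weakly best in each.)
In every case the truthful bid is at least as good as any alternative, so it is a dominant strategy.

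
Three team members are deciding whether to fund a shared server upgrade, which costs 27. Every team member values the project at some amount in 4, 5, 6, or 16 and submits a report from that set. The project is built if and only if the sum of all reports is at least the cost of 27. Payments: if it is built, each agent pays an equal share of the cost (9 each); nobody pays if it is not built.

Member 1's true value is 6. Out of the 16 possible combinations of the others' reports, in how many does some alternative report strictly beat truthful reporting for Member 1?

4

Others report (5, 16): truth gives -3; report 4 gives 0 > -3. Violating.
Others report (6, 16): truth gives -3; report 4 gives 0 > -3. Violating.
Others report (16, 5): truth gives -3; report 4 gives 0 > -3. Violating.
Others report (16, 6): truth gives -3; report 4 gives 0 > -3. Violating.
Others report (4, 4): truth gives 0; no alternative beats it.
Others report (4, 5): truth gives 0; no alternative beats it.
(Checking all 16 profiles: 4 have a profitable deviation, 12 do not.)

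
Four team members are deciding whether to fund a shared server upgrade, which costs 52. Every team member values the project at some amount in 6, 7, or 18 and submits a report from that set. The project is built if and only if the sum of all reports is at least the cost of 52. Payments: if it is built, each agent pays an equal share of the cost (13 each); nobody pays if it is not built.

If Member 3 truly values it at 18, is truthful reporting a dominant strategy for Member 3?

Yes

Check each profile of the others' reports and compare truth against every alternative report.
Others report (6, 18, 18): truth gives 5, best alternative gives 0.
Others report (7, 18, 18): truth gives 5, best alternative gives 0.
Others report (18, 6, 18): truth gives 5, best alternative gives 0.
Others report (18, 7, 18): truth gives 5, best alternative gives 0.
Others report (18, 18, 6): truth gives 5, best alternative gives 0.
Others report (18, 18, 7): truth gives 5, best alternative gives 0.
(Remaining 21 profiles checked similarly; truth is weakly best in each.)
In every case the truthful report is at least as good as any alternative, so it is a dominant strategy.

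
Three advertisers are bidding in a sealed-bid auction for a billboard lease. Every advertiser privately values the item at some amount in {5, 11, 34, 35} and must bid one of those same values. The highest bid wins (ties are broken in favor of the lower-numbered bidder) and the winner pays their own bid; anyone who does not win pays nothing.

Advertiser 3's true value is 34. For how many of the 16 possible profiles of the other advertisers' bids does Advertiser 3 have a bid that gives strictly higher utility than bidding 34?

1

Others bid (5, 5): truth gives 0; bid 11 gives 23 > 0. Violating.
Others bid (5, 11): truth gives 0; no alternative beats it.
Others bid (5, 34): truth gives 0; no alternative beats it.
(Checking all 16 profiles: 1 has a profitable deviation, 15 do not.)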